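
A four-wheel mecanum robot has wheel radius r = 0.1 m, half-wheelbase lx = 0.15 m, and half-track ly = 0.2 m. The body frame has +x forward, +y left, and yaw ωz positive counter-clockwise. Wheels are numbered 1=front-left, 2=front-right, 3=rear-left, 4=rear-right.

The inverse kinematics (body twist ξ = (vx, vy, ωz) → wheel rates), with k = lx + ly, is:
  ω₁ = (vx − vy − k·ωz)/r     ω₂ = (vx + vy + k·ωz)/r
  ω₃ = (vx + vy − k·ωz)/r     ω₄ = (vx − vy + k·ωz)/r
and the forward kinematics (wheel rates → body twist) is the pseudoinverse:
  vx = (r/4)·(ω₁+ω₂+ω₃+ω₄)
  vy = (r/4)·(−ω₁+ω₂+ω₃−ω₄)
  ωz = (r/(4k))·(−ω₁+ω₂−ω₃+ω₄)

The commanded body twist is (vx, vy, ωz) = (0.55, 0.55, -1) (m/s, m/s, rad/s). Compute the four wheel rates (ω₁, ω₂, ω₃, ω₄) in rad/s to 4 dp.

(3.5000, 7.5000, 14.5000, -3.5000)

k = lx + ly = 0.15 + 0.2 = 0.3500;  k·ωz = 0.3500·-1 = -0.3500
ω₁ (FL) = (vx − vy − k·ωz)/r = 0.3500/0.1 = 3.5000
ω₂ (FR) = (vx + vy + k·ωz)/r = 0.7500/0.1 = 7.5000
ω₃ (RL) = (vx + vy − k·ωz)/r = 1.4500/0.1 = 14.5000
ω₄ (RR) = (vx − vy + k·ωz)/r = -0.3500/0.1 = -3.5000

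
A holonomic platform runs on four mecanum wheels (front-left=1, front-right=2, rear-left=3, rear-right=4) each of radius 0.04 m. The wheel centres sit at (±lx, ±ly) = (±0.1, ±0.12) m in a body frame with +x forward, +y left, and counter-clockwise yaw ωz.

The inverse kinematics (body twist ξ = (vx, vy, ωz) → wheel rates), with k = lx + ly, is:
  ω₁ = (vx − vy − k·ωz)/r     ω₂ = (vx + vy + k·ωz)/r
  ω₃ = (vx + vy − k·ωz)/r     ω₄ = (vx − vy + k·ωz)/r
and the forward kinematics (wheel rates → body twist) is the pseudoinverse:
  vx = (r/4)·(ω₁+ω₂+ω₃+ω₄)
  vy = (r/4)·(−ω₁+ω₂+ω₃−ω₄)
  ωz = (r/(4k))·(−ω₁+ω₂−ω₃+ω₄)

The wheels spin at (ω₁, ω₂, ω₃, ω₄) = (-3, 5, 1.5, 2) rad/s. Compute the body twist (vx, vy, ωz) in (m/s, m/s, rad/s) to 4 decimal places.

(0.0550, 0.0750, 0.3864)

k = lx + ly = 0.1 + 0.12 = 0.2200
ω₁+ω₂+ω₃+ω₄ = 5.5000  →  vx = (0.04/4)·5.5000 = 0.0550
−ω₁+ω₂+ω₃−ω₄ = 7.5000  →  vy = (0.04/4)·7.5000 = 0.0750
−ω₁+ω₂−ω₃+ω₄ = 8.5000  →  ωz = (0.04/0.8800)·8.5000 = 0.3864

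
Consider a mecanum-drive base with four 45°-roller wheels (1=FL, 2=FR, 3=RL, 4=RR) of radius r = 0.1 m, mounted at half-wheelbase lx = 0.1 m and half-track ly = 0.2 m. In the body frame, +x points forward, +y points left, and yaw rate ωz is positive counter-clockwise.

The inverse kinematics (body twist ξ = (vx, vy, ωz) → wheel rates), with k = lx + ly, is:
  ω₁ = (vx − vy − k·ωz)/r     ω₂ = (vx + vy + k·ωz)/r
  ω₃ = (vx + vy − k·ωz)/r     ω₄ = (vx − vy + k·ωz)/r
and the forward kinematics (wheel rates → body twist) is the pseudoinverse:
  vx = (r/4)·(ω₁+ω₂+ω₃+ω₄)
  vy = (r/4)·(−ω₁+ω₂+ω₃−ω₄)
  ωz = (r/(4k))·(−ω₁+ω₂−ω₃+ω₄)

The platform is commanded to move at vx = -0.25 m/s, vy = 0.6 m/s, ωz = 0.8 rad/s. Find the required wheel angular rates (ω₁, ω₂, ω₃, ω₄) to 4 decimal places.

(-10.9000, 5.9000, 1.1000, -6.1000)

k = lx + ly = 0.1 + 0.2 = 0.3000;  k·ωz = 0.3000·0.8 = 0.2400
ω₁ (FL) = (vx − vy − k·ωz)/r = -1.0900/0.1 = -10.9000
ω₂ (FR) = (vx + vy + k·ωz)/r = 0.5900/0.1 = 5.9000
ω₃ (RL) = (vx + vy − k·ωz)/r = 0.1100/0.1 = 1.1000
ω₄ (RR) = (vx − vy + k·ωz)/r = -0.6100/0.1 = -6.1000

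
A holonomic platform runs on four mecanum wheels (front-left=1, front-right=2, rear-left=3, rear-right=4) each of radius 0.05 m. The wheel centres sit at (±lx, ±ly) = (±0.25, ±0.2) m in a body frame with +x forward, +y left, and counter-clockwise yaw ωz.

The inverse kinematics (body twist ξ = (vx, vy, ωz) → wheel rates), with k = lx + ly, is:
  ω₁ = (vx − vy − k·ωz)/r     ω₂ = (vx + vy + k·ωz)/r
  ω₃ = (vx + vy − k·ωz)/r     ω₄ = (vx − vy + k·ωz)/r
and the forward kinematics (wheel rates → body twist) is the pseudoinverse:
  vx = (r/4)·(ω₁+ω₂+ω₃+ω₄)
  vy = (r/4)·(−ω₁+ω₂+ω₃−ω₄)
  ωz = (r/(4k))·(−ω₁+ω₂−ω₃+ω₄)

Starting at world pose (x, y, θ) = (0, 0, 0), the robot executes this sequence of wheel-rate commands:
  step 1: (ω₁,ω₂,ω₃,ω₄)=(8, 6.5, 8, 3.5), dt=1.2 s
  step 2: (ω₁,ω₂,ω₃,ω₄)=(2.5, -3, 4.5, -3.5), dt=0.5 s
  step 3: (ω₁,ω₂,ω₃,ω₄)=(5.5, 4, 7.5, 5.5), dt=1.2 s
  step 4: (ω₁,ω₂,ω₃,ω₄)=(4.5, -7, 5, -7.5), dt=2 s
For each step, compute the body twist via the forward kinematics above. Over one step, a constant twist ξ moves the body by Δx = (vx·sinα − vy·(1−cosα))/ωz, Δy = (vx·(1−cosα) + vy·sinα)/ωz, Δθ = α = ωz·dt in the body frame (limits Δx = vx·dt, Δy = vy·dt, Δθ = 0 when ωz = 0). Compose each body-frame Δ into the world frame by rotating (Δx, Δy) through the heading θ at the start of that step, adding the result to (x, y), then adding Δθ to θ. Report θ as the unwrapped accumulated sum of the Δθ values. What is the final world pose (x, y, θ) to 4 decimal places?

(0.6832, -0.0030, -1.8375)

step 1: ξ=(vx,vy,ωz)=(0.3250, 0.0375, -0.1667), dt=1.2 → body Δ=(0.3919, 0.0058, -0.2000) → world pose (0.3919, 0.0058, -0.2000)
step 2: ξ=(vx,vy,ωz)=(0.0062, 0.0312, -0.3750), dt=0.5 → body Δ=(0.0046, 0.0152, -0.1875) → world pose (0.3994, 0.0199, -0.3875)
step 3: ξ=(vx,vy,ωz)=(0.2812, 0.0062, -0.0972), dt=1.2 → body Δ=(0.3372, -0.0122, -0.1167) → world pose (0.7070, -0.1188, -0.5042)
step 4: ξ=(vx,vy,ωz)=(-0.0625, 0.0125, -0.6667), dt=2.0 → body Δ=(-0.0768, 0.0899, -1.3333) → world pose (0.6832, -0.0030, -1.8375)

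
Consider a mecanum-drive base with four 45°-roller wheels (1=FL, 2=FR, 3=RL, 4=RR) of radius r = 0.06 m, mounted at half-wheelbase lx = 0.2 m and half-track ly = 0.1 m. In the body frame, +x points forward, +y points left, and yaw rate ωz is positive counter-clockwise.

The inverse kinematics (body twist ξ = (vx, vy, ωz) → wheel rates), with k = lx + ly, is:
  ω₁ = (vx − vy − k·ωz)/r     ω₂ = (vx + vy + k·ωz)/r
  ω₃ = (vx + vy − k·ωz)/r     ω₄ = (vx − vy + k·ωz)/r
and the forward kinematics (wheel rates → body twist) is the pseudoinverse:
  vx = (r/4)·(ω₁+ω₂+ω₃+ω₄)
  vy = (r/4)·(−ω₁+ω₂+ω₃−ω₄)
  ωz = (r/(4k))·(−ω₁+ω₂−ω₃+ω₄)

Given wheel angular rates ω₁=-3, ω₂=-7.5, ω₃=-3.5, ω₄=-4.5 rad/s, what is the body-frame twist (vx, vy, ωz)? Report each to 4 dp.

(-0.2775, -0.0525, -0.2750)

k = lx + ly = 0.2 + 0.1 = 0.3000
ω₁+ω₂+ω₃+ω₄ = -18.5000  →  vx = (0.06/4)·-18.5000 = -0.2775
−ω₁+ω₂+ω₃−ω₄ = -3.5000  →  vy = (0.06/4)·-3.5000 = -0.0525
−ω₁+ω₂−ω₃+ω₄ = -5.5000  →  ωz = (0.06/1.2000)·-5.5000 = -0.2750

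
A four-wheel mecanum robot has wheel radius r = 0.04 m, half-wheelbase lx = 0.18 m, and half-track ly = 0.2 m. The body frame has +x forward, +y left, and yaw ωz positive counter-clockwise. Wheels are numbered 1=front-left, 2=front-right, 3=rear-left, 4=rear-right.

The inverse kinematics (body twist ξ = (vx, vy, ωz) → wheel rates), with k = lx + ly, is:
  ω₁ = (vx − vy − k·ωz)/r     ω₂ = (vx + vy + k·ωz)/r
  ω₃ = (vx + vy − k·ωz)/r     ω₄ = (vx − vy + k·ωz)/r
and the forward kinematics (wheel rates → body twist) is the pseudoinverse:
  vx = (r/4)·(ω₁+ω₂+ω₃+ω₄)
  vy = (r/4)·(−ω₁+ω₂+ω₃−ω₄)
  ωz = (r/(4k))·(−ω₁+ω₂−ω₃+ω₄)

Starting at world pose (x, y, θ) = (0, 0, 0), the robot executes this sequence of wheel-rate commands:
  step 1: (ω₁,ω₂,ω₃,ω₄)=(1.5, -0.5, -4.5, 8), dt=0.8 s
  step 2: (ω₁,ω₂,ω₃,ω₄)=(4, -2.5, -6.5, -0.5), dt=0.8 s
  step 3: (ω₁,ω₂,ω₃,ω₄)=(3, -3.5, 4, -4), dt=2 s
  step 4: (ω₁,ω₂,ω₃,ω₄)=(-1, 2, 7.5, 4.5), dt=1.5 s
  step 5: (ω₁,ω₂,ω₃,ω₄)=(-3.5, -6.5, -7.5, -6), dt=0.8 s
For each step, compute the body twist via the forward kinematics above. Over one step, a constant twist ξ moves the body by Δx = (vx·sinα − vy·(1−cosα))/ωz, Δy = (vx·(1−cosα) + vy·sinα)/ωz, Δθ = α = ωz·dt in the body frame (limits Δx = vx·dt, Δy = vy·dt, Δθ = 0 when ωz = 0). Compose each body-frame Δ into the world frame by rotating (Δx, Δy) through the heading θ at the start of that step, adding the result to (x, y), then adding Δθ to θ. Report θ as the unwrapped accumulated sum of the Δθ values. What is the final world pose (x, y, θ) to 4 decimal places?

step 1: ξ=(vx,vy,ωz)=(0.0450, -0.1450, 0.2763), dt=0.8 → body Δ=(0.0485, -0.1111, 0.2211) → world pose (0.0485, -0.1111, 0.2211)
step 2: ξ=(vx,vy,ωz)=(-0.0550, -0.1250, -0.0132), dt=0.8 → body Δ=(-0.0445, -0.0998, -0.0105) → world pose (0.0269, -0.2182, 0.2105)
step 3: ξ=(vx,vy,ωz)=(-0.0050, 0.0150, -0.3816), dt=2.0 → body Δ=(0.0018, 0.0308, -0.7632) → world pose (0.0223, -0.1877, -0.5526)
step 4: ξ=(vx,vy,ωz)=(0.1300, 0.0600, 0.0000), dt=1.5 → body Δ=(0.1950, 0.0900, 0.0000) → world pose (0.2355, -0.2134, -0.5526)
step 5: ξ=(vx,vy,ωz)=(-0.2350, -0.0450, -0.0395), dt=0.8 → body Δ=(-0.1885, -0.0330, -0.0316) → world pose (0.0577, -0.1426, -0.5842)

(0.0577, -0.1426, -0.5842)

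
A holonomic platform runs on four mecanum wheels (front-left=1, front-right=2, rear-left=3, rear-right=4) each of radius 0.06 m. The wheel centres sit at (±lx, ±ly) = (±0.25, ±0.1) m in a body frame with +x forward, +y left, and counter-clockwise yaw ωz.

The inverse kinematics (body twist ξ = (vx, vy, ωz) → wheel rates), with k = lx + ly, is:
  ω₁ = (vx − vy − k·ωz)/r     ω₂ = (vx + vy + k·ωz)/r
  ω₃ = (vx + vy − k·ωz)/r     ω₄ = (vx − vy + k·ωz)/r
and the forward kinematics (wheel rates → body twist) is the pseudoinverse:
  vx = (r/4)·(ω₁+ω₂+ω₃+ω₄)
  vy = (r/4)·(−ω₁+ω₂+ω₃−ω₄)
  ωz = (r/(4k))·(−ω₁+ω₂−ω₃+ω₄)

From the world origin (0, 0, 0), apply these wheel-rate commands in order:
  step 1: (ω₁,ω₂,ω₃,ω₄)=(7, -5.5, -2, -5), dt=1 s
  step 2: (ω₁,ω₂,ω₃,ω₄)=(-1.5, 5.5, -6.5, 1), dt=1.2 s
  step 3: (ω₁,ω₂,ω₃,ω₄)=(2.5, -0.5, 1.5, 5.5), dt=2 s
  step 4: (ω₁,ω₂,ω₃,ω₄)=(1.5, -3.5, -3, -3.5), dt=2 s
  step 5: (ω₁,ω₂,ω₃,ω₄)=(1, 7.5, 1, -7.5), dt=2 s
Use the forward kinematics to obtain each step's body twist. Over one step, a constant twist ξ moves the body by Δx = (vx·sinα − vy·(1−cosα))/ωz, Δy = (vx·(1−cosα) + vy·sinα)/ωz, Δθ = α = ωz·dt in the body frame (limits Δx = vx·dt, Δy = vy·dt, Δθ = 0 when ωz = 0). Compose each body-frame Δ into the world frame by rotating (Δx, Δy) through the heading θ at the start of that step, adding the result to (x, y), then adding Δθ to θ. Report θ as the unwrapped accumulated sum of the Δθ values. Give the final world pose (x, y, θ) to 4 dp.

(0.1090, -0.0048, -0.4757)

step 1: ξ=(vx,vy,ωz)=(-0.0825, -0.1425, -0.6643), dt=1.0 → body Δ=(-0.1222, -0.1058, -0.6643) → world pose (-0.1222, -0.1058, -0.6643)
step 2: ξ=(vx,vy,ωz)=(-0.0225, -0.0075, 0.6214), dt=1.2 → body Δ=(-0.0214, -0.0178, 0.7457) → world pose (-0.1500, -0.1067, 0.0814)
step 3: ξ=(vx,vy,ωz)=(0.1350, -0.1050, 0.0429), dt=2.0 → body Δ=(0.2787, -0.1982, 0.0857) → world pose (0.1439, -0.2815, 0.1671)
step 4: ξ=(vx,vy,ωz)=(-0.1275, -0.0675, -0.2357), dt=2.0 → body Δ=(-0.2769, -0.0711, -0.4714) → world pose (-0.1173, -0.3977, -0.3043)
step 5: ξ=(vx,vy,ωz)=(0.0300, 0.2250, -0.0857), dt=2.0 → body Δ=(0.0982, 0.4427, -0.1714) → world pose (0.1090, -0.0048, -0.4757)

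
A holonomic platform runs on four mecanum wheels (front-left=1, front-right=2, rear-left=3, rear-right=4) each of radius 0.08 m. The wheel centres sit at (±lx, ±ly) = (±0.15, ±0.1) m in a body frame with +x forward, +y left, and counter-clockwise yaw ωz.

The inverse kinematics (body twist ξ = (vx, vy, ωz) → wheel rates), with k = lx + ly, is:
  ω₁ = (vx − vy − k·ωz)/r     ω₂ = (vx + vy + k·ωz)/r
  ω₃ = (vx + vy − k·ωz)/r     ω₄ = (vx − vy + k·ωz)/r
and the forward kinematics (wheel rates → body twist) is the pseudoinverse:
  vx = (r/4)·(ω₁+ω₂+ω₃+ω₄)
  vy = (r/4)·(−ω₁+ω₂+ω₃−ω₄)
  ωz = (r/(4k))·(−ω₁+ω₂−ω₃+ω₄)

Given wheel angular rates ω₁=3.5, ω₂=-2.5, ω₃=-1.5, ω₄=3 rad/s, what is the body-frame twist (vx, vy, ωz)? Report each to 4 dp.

(0.0500, -0.2100, -0.1200)

k = lx + ly = 0.15 + 0.1 = 0.2500
ω₁+ω₂+ω₃+ω₄ = 2.5000  →  vx = (0.08/4)·2.5000 = 0.0500
−ω₁+ω₂+ω₃−ω₄ = -10.5000  →  vy = (0.08/4)·-10.5000 = -0.2100
−ω₁+ω₂−ω₃+ω₄ = -1.5000  →  ωz = (0.08/1.0000)·-1.5000 = -0.1200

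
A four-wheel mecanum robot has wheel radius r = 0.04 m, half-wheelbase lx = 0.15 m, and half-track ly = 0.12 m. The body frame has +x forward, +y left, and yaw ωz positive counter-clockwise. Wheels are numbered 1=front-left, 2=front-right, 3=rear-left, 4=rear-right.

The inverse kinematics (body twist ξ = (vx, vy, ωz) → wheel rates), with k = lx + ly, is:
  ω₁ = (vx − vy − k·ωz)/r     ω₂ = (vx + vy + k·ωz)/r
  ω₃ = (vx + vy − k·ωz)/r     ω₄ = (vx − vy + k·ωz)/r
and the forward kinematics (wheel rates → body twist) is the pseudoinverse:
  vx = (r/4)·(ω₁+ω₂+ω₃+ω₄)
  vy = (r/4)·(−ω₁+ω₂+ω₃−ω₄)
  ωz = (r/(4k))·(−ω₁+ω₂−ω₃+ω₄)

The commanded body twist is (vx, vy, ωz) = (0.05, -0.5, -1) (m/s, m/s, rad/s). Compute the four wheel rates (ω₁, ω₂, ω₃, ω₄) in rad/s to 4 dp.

(20.5000, -18.0000, -4.5000, 7.0000)

k = lx + ly = 0.15 + 0.12 = 0.2700;  k·ωz = 0.2700·-1 = -0.2700
ω₁ (FL) = (vx − vy − k·ωz)/r = 0.8200/0.04 = 20.5000
ω₂ (FR) = (vx + vy + k·ωz)/r = -0.7200/0.04 = -18.0000
ω₃ (RL) = (vx + vy − k·ωz)/r = -0.1800/0.04 = -4.5000
ω₄ (RR) = (vx − vy + k·ωz)/r = 0.2800/0.04 = 7.0000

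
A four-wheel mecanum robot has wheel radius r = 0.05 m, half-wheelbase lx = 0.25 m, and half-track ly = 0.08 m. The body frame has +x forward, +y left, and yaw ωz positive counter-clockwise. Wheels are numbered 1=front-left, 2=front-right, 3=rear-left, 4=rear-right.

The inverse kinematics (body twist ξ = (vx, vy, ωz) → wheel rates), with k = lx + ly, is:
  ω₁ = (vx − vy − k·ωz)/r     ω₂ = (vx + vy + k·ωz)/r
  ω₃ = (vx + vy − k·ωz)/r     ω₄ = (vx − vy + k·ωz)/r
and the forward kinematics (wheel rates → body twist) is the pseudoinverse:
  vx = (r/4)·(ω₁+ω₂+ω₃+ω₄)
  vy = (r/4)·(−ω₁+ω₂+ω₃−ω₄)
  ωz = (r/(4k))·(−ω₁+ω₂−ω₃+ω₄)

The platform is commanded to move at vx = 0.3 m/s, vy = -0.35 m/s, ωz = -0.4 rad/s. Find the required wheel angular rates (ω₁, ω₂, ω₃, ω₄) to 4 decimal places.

(15.6400, -3.6400, 1.6400, 10.3600)

k = lx + ly = 0.25 + 0.08 = 0.3300;  k·ωz = 0.3300·-0.4 = -0.1320
ω₁ (FL) = (vx − vy − k·ωz)/r = 0.7820/0.05 = 15.6400
ω₂ (FR) = (vx + vy + k·ωz)/r = -0.1820/0.05 = -3.6400
ω₃ (RL) = (vx + vy − k·ωz)/r = 0.0820/0.05 = 1.6400
ω₄ (RR) = (vx − vy + k·ωz)/r = 0.5180/0.05 = 10.3600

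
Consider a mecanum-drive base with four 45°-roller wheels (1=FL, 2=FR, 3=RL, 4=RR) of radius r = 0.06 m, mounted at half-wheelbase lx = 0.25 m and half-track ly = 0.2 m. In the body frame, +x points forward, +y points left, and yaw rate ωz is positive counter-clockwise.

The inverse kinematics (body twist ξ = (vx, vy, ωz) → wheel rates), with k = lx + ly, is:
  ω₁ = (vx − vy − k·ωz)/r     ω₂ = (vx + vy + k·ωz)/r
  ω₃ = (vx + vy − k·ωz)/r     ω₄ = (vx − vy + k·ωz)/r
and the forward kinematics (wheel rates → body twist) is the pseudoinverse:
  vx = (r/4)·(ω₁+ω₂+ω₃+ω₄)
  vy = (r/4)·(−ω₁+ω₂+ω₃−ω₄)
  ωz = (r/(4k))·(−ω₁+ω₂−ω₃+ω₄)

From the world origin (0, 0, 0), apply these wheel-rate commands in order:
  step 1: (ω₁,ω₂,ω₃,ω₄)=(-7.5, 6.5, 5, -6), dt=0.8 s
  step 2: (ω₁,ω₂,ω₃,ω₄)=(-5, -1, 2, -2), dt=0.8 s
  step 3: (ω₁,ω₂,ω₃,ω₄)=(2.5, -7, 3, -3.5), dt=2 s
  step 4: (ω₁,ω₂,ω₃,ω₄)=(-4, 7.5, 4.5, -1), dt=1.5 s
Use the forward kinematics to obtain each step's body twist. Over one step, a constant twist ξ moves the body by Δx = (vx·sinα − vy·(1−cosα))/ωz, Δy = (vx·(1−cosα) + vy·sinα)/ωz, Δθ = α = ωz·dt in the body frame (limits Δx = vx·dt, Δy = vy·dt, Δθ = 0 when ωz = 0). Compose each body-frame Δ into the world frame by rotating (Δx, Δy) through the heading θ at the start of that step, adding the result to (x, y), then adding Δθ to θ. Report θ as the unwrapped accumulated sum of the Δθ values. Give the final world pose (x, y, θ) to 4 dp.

(0.1065, 0.5130, -0.6867)

step 1: ξ=(vx,vy,ωz)=(-0.0300, 0.3750, 0.1000), dt=0.8 → body Δ=(-0.0360, 0.2987, 0.0800) → world pose (-0.0360, 0.2987, 0.0800)
step 2: ξ=(vx,vy,ωz)=(-0.0900, 0.1200, 0.0000), dt=0.8 → body Δ=(-0.0720, 0.0960, 0.0000) → world pose (-0.1154, 0.3887, 0.0800)
step 3: ξ=(vx,vy,ωz)=(-0.0750, -0.0450, -0.5333), dt=2.0 → body Δ=(-0.1667, -0.0012, -1.0667) → world pose (-0.2815, 0.3742, -0.9867)
step 4: ξ=(vx,vy,ωz)=(0.1050, 0.2550, 0.2000), dt=1.5 → body Δ=(0.0982, 0.4002, 0.3000) → world pose (0.1065, 0.5130, -0.6867)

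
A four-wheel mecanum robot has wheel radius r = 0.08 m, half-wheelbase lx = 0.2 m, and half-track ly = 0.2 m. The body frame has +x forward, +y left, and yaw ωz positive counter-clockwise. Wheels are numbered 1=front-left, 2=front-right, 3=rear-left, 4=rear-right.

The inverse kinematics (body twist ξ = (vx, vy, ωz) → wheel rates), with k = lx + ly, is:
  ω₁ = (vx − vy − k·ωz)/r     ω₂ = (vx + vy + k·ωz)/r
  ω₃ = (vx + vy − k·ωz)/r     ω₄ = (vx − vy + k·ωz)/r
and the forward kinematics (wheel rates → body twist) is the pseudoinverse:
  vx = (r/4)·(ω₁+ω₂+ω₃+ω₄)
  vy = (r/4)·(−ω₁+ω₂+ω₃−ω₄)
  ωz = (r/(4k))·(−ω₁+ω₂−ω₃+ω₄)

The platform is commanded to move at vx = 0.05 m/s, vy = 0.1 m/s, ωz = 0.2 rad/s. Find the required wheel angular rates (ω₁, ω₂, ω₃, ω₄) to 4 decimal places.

(-1.6250, 2.8750, 0.8750, 0.3750)

k = lx + ly = 0.2 + 0.2 = 0.4000;  k·ωz = 0.4000·0.2 = 0.0800
ω₁ (FL) = (vx − vy − k·ωz)/r = -0.1300/0.08 = -1.6250
ω₂ (FR) = (vx + vy + k·ωz)/r = 0.2300/0.08 = 2.8750
ω₃ (RL) = (vx + vy − k·ωz)/r = 0.0700/0.08 = 0.8750
ω₄ (RR) = (vx − vy + k·ωz)/r = 0.0300/0.08 = 0.3750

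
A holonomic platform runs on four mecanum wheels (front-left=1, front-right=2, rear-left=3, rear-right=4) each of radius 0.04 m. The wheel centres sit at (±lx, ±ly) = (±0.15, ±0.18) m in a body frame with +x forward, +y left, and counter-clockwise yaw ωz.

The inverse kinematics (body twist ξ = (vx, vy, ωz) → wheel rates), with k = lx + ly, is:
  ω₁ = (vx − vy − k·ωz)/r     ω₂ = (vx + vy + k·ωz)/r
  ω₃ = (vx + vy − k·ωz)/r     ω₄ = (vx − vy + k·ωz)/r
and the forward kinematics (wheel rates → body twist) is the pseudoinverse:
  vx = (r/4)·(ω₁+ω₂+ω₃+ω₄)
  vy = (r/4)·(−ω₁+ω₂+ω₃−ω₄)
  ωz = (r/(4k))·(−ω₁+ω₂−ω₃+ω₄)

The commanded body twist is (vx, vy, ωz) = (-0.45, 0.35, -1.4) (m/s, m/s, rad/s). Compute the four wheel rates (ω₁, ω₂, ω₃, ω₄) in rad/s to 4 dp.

(-8.4500, -14.0500, 9.0500, -31.5500)

k = lx + ly = 0.15 + 0.18 = 0.3300;  k·ωz = 0.3300·-1.4 = -0.4620
ω₁ (FL) = (vx − vy − k·ωz)/r = -0.3380/0.04 = -8.4500
ω₂ (FR) = (vx + vy + k·ωz)/r = -0.5620/0.04 = -14.0500
ω₃ (RL) = (vx + vy − k·ωz)/r = 0.3620/0.04 = 9.0500
ω₄ (RR) = (vx − vy + k·ωz)/r = -1.2620/0.04 = -31.5500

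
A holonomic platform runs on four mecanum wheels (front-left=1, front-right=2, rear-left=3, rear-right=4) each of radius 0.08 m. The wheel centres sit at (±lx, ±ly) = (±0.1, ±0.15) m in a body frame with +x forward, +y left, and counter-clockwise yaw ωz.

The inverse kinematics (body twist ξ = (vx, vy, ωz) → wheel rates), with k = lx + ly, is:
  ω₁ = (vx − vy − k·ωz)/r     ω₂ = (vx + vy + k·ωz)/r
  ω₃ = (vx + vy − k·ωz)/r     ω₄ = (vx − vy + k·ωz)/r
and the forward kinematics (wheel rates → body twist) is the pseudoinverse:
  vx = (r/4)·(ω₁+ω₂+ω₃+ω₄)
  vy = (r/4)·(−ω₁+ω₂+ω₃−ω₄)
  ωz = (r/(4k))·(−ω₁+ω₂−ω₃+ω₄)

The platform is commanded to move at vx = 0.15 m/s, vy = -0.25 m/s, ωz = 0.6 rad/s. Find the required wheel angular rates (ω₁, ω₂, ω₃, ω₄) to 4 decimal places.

(3.1250, 0.6250, -3.1250, 6.8750)

k = lx + ly = 0.1 + 0.15 = 0.2500;  k·ωz = 0.2500·0.6 = 0.1500
ω₁ (FL) = (vx − vy − k·ωz)/r = 0.2500/0.08 = 3.1250
ω₂ (FR) = (vx + vy + k·ωz)/r = 0.0500/0.08 = 0.6250
ω₃ (RL) = (vx + vy − k·ωz)/r = -0.2500/0.08 = -3.1250
ω₄ (RR) = (vx − vy + k·ωz)/r = 0.5500/0.08 = 6.8750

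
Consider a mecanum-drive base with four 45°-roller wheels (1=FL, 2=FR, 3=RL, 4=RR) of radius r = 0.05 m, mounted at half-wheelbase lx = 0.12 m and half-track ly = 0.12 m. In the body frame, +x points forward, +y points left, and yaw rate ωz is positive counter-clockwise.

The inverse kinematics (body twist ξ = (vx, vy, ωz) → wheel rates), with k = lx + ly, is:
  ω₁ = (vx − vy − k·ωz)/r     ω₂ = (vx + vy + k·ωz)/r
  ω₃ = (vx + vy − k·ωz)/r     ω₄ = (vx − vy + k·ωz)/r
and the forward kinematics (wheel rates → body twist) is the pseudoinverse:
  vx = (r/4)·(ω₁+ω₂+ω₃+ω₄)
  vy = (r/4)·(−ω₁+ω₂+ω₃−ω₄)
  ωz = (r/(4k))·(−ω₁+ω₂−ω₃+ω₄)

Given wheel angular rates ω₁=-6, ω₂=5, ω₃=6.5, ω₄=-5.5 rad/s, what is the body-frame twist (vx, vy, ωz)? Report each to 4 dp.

(0.0000, 0.2875, -0.0521)

k = lx + ly = 0.12 + 0.12 = 0.2400
ω₁+ω₂+ω₃+ω₄ = 0.0000  →  vx = (0.05/4)·0.0000 = 0.0000
−ω₁+ω₂+ω₃−ω₄ = 23.0000  →  vy = (0.05/4)·23.0000 = 0.2875
−ω₁+ω₂−ω₃+ω₄ = -1.0000  →  ωz = (0.05/0.9600)·-1.0000 = -0.0521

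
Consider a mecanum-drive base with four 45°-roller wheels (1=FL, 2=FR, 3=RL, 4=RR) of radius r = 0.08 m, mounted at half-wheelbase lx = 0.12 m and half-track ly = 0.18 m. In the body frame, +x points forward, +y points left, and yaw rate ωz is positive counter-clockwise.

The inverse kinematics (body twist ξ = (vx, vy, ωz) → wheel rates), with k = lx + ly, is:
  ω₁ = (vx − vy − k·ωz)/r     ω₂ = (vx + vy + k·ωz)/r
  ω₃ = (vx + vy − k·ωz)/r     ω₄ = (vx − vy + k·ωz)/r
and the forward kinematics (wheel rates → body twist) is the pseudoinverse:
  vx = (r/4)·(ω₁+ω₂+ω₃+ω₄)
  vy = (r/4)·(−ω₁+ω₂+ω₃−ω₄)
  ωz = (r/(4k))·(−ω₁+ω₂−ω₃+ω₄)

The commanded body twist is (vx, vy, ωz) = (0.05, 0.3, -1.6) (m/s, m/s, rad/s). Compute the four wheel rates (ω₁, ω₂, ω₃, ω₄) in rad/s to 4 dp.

k = lx + ly = 0.12 + 0.18 = 0.3000;  k·ωz = 0.3000·-1.6 = -0.4800
ω₁ (FL) = (vx − vy − k·ωz)/r = 0.2300/0.08 = 2.8750
ω₂ (FR) = (vx + vy + k·ωz)/r = -0.1300/0.08 = -1.6250
ω₃ (RL) = (vx + vy − k·ωz)/r = 0.8300/0.08 = 10.3750
ω₄ (RR) = (vx − vy + k·ωz)/r = -0.7300/0.08 = -9.1250

(2.8750, -1.6250, 10.3750, -9.1250)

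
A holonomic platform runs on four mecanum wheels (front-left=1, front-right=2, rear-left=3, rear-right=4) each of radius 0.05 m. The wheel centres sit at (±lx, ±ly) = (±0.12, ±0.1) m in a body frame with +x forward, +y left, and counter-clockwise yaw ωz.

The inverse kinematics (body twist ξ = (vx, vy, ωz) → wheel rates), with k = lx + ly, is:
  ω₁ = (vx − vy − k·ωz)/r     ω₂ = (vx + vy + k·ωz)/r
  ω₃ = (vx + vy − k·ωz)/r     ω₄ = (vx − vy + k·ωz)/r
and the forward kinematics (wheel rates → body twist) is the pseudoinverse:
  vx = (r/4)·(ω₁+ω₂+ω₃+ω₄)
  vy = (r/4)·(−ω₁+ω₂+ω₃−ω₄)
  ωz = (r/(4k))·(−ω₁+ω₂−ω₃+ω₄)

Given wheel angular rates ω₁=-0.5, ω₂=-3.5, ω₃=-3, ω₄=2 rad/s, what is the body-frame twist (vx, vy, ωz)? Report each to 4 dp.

(-0.0625, -0.1000, 0.1136)

k = lx + ly = 0.12 + 0.1 = 0.2200
ω₁+ω₂+ω₃+ω₄ = -5.0000  →  vx = (0.05/4)·-5.0000 = -0.0625
−ω₁+ω₂+ω₃−ω₄ = -8.0000  →  vy = (0.05/4)·-8.0000 = -0.1000
−ω₁+ω₂−ω₃+ω₄ = 2.0000  →  ωz = (0.05/0.8800)·2.0000 = 0.1136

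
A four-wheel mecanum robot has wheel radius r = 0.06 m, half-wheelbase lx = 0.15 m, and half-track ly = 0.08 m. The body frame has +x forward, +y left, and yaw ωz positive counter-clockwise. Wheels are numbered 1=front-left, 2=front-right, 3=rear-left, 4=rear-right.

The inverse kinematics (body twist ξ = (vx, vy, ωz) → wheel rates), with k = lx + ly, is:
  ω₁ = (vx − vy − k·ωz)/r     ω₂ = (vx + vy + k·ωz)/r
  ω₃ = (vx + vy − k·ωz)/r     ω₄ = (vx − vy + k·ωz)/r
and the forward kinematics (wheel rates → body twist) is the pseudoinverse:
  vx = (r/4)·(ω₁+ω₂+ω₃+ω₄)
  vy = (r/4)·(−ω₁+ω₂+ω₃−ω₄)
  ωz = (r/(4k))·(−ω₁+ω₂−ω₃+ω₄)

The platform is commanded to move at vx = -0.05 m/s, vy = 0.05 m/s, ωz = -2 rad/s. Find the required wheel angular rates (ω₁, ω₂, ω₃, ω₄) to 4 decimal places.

k = lx + ly = 0.15 + 0.08 = 0.2300;  k·ωz = 0.2300·-2 = -0.4600
ω₁ (FL) = (vx − vy − k·ωz)/r = 0.3600/0.06 = 6.0000
ω₂ (FR) = (vx + vy + k·ωz)/r = -0.4600/0.06 = -7.6667
ω₃ (RL) = (vx + vy − k·ωz)/r = 0.4600/0.06 = 7.6667
ω₄ (RR) = (vx − vy + k·ωz)/r = -0.5600/0.06 = -9.3333

(6.0000, -7.6667, 7.6667, -9.3333)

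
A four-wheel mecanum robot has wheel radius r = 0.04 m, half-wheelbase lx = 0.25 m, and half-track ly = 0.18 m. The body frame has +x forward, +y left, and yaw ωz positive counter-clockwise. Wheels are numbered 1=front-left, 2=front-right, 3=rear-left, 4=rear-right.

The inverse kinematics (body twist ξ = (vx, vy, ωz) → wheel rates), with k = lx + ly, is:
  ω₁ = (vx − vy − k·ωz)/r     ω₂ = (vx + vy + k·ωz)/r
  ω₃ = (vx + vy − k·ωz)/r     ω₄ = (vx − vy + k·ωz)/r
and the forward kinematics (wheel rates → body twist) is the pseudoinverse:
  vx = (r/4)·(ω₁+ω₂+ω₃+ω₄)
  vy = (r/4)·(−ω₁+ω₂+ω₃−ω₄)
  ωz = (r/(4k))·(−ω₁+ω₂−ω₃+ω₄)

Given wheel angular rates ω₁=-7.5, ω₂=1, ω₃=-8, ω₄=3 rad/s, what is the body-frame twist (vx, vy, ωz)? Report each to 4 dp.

(-0.1150, -0.0250, 0.4535)

k = lx + ly = 0.25 + 0.18 = 0.4300
ω₁+ω₂+ω₃+ω₄ = -11.5000  →  vx = (0.04/4)·-11.5000 = -0.1150
−ω₁+ω₂+ω₃−ω₄ = -2.5000  →  vy = (0.04/4)·-2.5000 = -0.0250
−ω₁+ω₂−ω₃+ω₄ = 19.5000  →  ωz = (0.04/1.7200)·19.5000 = 0.4535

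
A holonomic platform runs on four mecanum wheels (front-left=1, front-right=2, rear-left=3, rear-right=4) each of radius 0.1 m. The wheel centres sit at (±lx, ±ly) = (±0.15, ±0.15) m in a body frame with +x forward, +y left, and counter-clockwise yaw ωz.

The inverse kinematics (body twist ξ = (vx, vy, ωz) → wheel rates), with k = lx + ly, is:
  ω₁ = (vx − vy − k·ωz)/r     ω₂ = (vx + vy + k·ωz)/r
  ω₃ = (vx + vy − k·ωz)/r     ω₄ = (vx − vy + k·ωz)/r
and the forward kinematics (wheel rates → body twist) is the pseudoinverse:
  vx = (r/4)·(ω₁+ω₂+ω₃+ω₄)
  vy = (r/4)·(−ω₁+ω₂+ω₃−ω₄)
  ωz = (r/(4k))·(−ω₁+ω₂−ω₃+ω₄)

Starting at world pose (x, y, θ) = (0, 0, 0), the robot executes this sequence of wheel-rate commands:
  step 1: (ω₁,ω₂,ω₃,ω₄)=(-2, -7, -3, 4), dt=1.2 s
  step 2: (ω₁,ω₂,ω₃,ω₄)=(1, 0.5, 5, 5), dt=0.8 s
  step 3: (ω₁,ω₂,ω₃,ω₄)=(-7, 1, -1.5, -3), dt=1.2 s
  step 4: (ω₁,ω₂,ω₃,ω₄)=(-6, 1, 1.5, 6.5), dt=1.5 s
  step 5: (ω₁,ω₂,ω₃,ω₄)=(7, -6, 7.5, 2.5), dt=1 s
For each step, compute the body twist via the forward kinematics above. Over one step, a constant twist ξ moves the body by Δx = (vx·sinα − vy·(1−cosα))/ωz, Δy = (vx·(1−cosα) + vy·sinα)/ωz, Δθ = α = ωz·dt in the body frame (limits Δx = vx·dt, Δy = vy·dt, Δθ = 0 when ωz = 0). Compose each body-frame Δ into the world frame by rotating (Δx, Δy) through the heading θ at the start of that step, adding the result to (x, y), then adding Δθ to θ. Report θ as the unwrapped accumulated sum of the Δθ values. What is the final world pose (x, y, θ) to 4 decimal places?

(-0.2645, 0.1030, 0.8167)

step 1: ξ=(vx,vy,ωz)=(-0.2000, -0.3000, 0.1667), dt=1.2 → body Δ=(-0.2025, -0.3815, 0.2000) → world pose (-0.2025, -0.3815, 0.2000)
step 2: ξ=(vx,vy,ωz)=(0.2875, -0.0125, -0.0417), dt=0.8 → body Δ=(0.2298, -0.0138, -0.0333) → world pose (0.0254, -0.3494, 0.1667)
step 3: ξ=(vx,vy,ωz)=(-0.2625, 0.2375, 0.5417), dt=1.2 → body Δ=(-0.3827, 0.1665, 0.6500) → world pose (-0.3796, -0.2487, 0.8167)
step 4: ξ=(vx,vy,ωz)=(0.0750, 0.0500, 1.0000), dt=1.5 → body Δ=(0.0283, 0.1196, 1.5000) → world pose (-0.4473, -0.1462, 2.3167)
step 5: ξ=(vx,vy,ωz)=(0.2750, -0.2000, -1.5000), dt=1.0 → body Δ=(0.0590, -0.3034, -1.5000) → world pose (-0.2645, 0.1030, 0.8167)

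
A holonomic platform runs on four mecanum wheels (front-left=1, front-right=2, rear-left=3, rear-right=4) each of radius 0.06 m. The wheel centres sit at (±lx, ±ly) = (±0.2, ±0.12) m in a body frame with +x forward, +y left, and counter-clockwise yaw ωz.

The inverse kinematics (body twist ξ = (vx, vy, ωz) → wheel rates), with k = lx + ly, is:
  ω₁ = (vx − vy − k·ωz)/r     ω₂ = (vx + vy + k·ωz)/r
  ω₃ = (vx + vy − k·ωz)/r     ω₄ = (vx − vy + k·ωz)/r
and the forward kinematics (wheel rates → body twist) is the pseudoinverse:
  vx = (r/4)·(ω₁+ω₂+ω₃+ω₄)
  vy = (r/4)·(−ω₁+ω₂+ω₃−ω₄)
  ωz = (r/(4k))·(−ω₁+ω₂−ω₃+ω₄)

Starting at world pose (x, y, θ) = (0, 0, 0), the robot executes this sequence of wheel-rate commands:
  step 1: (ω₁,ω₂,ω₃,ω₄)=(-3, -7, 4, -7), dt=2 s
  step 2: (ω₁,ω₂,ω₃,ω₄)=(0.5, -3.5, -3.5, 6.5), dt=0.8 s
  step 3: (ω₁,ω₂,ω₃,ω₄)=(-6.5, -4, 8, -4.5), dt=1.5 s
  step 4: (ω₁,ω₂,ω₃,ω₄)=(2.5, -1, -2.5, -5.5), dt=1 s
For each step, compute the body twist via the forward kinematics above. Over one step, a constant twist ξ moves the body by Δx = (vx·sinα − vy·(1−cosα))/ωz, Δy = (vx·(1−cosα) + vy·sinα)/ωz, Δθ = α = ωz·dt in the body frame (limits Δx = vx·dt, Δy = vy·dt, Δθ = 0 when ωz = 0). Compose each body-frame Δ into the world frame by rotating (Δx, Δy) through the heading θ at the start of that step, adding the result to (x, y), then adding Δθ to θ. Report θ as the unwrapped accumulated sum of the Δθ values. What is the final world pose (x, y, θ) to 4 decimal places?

(0.0515, 0.5902, -2.1891)

step 1: ξ=(vx,vy,ωz)=(-0.1950, 0.1050, -0.7031), dt=2.0 → body Δ=(-0.1487, 0.3792, -1.4062) → world pose (-0.1487, 0.3792, -1.4062)
step 2: ξ=(vx,vy,ωz)=(0.0000, -0.2100, 0.2812), dt=0.8 → body Δ=(0.0188, -0.1666, 0.2250) → world pose (-0.3100, 0.3334, -1.1812)
step 3: ξ=(vx,vy,ωz)=(-0.1050, 0.2250, -0.4688), dt=1.5 → body Δ=(-0.0310, 0.3635, -0.7031) → world pose (0.0145, 0.5001, -1.8844)
step 4: ξ=(vx,vy,ωz)=(-0.0975, -0.0075, -0.3047), dt=1.0 → body Δ=(-0.0971, 0.0074, -0.3047) → world pose (0.0515, 0.5902, -2.1891)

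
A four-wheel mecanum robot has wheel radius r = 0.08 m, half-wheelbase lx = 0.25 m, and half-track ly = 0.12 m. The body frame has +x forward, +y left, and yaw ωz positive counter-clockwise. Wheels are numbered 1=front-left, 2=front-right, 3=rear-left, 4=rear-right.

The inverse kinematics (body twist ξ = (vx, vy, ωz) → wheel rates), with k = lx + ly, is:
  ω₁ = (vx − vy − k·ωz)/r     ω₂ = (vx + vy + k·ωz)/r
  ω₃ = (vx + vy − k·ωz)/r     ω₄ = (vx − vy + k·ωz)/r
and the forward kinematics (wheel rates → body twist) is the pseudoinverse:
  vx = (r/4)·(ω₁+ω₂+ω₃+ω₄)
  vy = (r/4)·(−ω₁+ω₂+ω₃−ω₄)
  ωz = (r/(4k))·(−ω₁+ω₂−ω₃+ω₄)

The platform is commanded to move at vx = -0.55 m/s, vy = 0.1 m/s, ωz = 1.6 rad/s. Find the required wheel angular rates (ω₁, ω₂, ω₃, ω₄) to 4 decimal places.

(-15.5250, 1.7750, -13.0250, -0.7250)

k = lx + ly = 0.25 + 0.12 = 0.3700;  k·ωz = 0.3700·1.6 = 0.5920
ω₁ (FL) = (vx − vy − k·ωz)/r = -1.2420/0.08 = -15.5250
ω₂ (FR) = (vx + vy + k·ωz)/r = 0.1420/0.08 = 1.7750
ω₃ (RL) = (vx + vy − k·ωz)/r = -1.0420/0.08 = -13.0250
ω₄ (RR) = (vx − vy + k·ωz)/r = -0.0580/0.08 = -0.7250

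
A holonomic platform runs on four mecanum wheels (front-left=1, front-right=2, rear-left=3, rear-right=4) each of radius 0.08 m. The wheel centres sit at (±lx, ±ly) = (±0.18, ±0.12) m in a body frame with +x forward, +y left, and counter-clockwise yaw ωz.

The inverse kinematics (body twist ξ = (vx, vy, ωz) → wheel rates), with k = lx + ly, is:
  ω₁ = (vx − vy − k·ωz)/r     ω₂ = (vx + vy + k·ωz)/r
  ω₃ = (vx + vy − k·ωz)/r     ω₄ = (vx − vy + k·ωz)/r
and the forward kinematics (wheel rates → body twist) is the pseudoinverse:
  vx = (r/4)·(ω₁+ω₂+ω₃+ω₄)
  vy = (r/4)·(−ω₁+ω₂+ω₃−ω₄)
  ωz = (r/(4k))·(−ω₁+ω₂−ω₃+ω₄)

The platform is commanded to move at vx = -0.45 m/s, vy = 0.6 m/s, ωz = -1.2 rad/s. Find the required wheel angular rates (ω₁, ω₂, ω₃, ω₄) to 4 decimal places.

(-8.6250, -2.6250, 6.3750, -17.6250)

k = lx + ly = 0.18 + 0.12 = 0.3000;  k·ωz = 0.3000·-1.2 = -0.3600
ω₁ (FL) = (vx − vy − k·ωz)/r = -0.6900/0.08 = -8.6250
ω₂ (FR) = (vx + vy + k·ωz)/r = -0.2100/0.08 = -2.6250
ω₃ (RL) = (vx + vy − k·ωz)/r = 0.5100/0.08 = 6.3750
ω₄ (RR) = (vx − vy + k·ωz)/r = -1.4100/0.08 = -17.6250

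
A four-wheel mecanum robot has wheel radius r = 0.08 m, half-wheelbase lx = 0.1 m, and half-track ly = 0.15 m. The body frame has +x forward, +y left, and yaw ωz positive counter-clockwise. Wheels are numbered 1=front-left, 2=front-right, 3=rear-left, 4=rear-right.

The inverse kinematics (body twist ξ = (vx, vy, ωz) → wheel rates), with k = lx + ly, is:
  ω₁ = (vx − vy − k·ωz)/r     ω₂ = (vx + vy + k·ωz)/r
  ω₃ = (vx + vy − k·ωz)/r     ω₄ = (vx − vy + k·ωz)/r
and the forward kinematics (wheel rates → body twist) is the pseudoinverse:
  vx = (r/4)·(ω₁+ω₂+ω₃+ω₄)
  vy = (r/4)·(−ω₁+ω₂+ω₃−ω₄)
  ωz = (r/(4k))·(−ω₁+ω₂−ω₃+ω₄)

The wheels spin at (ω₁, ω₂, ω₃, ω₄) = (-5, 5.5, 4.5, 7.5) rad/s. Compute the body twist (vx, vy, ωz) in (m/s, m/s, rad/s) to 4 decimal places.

(0.2500, 0.1500, 1.0800)

k = lx + ly = 0.1 + 0.15 = 0.2500
ω₁+ω₂+ω₃+ω₄ = 12.5000  →  vx = (0.08/4)·12.5000 = 0.2500
−ω₁+ω₂+ω₃−ω₄ = 7.5000  →  vy = (0.08/4)·7.5000 = 0.1500
−ω₁+ω₂−ω₃+ω₄ = 13.5000  →  ωz = (0.08/1.0000)·13.5000 = 1.0800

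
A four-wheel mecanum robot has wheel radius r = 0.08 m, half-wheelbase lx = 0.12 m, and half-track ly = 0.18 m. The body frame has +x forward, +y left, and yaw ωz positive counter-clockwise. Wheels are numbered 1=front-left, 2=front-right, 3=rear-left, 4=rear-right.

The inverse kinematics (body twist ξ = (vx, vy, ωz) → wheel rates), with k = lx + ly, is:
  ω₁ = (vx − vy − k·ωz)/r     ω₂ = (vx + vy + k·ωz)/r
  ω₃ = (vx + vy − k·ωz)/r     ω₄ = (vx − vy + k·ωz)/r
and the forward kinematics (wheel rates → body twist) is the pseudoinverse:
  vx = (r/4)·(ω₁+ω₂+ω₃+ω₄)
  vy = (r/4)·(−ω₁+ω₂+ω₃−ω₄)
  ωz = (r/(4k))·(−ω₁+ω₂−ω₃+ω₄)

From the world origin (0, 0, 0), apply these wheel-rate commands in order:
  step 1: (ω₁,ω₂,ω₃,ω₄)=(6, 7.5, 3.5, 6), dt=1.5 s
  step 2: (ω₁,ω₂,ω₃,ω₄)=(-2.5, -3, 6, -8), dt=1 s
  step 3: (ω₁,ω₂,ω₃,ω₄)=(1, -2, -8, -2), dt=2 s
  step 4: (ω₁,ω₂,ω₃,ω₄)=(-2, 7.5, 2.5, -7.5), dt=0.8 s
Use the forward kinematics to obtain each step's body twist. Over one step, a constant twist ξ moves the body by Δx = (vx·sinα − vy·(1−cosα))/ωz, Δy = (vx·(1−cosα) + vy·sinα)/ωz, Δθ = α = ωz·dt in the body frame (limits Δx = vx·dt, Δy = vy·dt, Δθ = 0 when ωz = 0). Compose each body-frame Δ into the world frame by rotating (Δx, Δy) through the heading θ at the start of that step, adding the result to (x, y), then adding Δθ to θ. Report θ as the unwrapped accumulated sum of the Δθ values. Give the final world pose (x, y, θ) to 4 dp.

(0.0831, 0.5061, -0.1933)

step 1: ξ=(vx,vy,ωz)=(0.4600, -0.0200, 0.2667), dt=1.5 → body Δ=(0.6777, 0.1070, 0.4000) → world pose (0.6777, 0.1070, 0.4000)
step 2: ξ=(vx,vy,ωz)=(-0.1500, 0.2700, -0.9667), dt=1.0 → body Δ=(-0.0071, 0.2969, -0.9667) → world pose (0.5555, 0.3777, -0.5667)
step 3: ξ=(vx,vy,ωz)=(-0.2200, -0.1800, 0.2000), dt=2.0 → body Δ=(-0.3573, -0.4373, 0.4000) → world pose (0.0193, 0.2005, -0.1667)
step 4: ξ=(vx,vy,ωz)=(0.0100, 0.3900, -0.0333), dt=0.8 → body Δ=(0.0122, 0.3119, -0.0267) → world pose (0.0831, 0.5061, -0.1933)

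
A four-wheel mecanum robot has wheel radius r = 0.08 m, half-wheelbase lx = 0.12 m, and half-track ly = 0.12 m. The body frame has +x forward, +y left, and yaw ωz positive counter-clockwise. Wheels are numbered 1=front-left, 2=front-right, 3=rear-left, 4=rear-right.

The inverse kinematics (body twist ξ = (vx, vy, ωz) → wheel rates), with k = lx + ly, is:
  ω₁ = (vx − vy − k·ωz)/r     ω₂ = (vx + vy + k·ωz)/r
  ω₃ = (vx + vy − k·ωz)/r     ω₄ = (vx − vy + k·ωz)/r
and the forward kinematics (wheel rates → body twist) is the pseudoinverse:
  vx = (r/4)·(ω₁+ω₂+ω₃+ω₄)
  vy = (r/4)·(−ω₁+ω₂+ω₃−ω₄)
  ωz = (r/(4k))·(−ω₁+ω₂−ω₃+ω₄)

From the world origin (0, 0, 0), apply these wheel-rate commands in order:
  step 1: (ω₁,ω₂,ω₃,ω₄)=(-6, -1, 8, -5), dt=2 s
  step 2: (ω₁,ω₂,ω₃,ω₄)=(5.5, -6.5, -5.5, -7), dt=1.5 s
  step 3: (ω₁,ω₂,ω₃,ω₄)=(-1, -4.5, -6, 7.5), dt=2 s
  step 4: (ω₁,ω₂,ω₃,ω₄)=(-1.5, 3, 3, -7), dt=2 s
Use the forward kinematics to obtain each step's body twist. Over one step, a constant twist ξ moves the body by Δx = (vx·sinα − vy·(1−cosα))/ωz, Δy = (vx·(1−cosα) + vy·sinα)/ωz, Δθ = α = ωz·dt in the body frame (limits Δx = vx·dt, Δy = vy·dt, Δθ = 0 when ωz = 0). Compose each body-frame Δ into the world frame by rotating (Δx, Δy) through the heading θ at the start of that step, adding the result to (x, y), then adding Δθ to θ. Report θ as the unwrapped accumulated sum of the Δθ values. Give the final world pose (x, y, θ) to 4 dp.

step 1: ξ=(vx,vy,ωz)=(-0.0800, 0.3600, -0.6667), dt=2.0 → body Δ=(0.2963, 0.6166, -1.3333) → world pose (0.2963, 0.6166, -1.3333)
step 2: ξ=(vx,vy,ωz)=(-0.2700, -0.2100, -1.1250), dt=1.5 → body Δ=(-0.4468, 0.0825, -1.6875) → world pose (0.2715, 1.0703, -3.0208)
step 3: ξ=(vx,vy,ωz)=(-0.0800, -0.3400, 0.8333), dt=2.0 → body Δ=(0.3515, -0.5113, 1.6667) → world pose (-0.1391, 1.5355, -1.3542)
step 4: ξ=(vx,vy,ωz)=(-0.0500, 0.2900, -0.4583), dt=2.0 → body Δ=(0.1612, 0.5448, -0.9167) → world pose (0.4277, 1.4952, -2.2708)

(0.4277, 1.4952, -2.2708)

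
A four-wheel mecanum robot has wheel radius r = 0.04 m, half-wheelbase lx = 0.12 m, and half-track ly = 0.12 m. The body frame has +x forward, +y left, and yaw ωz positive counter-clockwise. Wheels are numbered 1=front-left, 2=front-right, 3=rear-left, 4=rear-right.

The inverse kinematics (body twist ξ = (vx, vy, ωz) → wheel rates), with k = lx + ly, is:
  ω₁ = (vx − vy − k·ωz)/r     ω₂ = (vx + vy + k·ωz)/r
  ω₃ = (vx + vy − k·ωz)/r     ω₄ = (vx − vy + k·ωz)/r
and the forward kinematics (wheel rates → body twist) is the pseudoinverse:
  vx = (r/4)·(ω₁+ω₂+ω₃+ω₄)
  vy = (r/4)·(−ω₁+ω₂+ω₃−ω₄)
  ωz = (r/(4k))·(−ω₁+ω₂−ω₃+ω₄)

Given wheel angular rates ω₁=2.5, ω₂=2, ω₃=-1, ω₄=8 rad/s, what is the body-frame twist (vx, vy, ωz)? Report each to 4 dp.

k = lx + ly = 0.12 + 0.12 = 0.2400
ω₁+ω₂+ω₃+ω₄ = 11.5000  →  vx = (0.04/4)·11.5000 = 0.1150
−ω₁+ω₂+ω₃−ω₄ = -9.5000  →  vy = (0.04/4)·-9.5000 = -0.0950
−ω₁+ω₂−ω₃+ω₄ = 8.5000  →  ωz = (0.04/0.9600)·8.5000 = 0.3542

(0.1150, -0.0950, 0.3542)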